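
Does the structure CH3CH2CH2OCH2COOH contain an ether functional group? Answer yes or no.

Taking each segment in turn:
  CH2OCH2: C–O–C with sp³ carbons on both sides and no adjacent C=O → ether.
  COOH: –COOH: carbonyl C bonded to –OH and C → carboxylic acid (the –OH is not a separate alcohol).
The CH2OCH2 segment supplies the ether: C–O–C with sp³ carbons on both sides and no adjacent C=O → ether.

yes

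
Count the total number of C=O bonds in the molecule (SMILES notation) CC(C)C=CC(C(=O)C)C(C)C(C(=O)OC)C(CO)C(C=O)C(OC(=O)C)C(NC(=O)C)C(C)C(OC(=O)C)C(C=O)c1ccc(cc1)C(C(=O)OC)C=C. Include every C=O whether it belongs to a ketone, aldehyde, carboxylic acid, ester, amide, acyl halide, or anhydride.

CH(COCH3): ketone, 1 C=O (running total 1).
CH(COOCH3): ester, 1 C=O (running total 2).
CH(CHO): aldehyde, 1 C=O (running total 3).
CH(OCOCH3): ester, 1 C=O (running total 4).
CH(NHCOCH3): amide, 1 C=O (running total 5).
CH(OCOCH3): ester, 1 C=O (running total 6).
CH(CHO): aldehyde, 1 C=O (running total 7).
CH(COOCH3): ester, 1 C=O (running total 8).

8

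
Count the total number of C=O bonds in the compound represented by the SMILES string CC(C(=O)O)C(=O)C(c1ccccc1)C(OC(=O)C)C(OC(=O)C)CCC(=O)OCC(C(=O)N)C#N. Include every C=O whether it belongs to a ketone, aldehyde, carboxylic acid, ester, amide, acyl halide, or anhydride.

CH(COOH): carboxylic acid, 1 C=O (running total 1).
CO: ketone, 1 C=O (running total 2).
CH(OCOCH3): ester, 1 C=O (running total 3).
CH(OCOCH3): ester, 1 C=O (running total 4).
CH2COOCH2: ester, 1 C=O (running total 5).
CH(CONH2): amide, 1 C=O (running total 6).

6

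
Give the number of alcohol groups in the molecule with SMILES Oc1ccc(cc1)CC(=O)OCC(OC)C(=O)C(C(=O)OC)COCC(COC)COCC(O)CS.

–OH attached directly to an aromatic ring → phenol (not alcohol); the ring itself is an arene.
–C(=O)–O–C with C on the carbonyl side → ester.
pendant –OCH3: C–O–C with sp³ C, no adjacent C=O → ether.
–C(=O)– with carbon on both sides → ketone.
pendant –COOCH3: carbonyl C bonded to C and –OCH3 → ester.
C–O–C with sp³ carbons on both sides and no adjacent C=O → ether.
pendant –CH2OCH3: C–O–C linkage → ether.
C–O–C with sp³ carbons on both sides and no adjacent C=O → ether.
–OH on an sp³ carbon → alcohol (secondary).
–SH on an sp³ carbon → thiol.
Alcohol appears at: CH(OH) → 1.

1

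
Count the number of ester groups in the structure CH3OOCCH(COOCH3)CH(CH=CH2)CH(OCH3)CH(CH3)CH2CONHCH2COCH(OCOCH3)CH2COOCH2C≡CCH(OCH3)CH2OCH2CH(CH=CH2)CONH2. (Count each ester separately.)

CH3O–C(=O)–: carbonyl C bonded to C and to –OCH3 → ester (not ketone + ether).
pendant –COOCH3: carbonyl C bonded to C and –OCH3 → ester.
pendant –CH=CH2: C=C double bond → alkene.
pendant –OCH3: C–O–C with sp³ C, no adjacent C=O → ether.
–C(=O)–N– linkage → amide (the N is not an amine).
–C(=O)– with carbon on both sides → ketone.
pendant –OC(=O)CH3: an acyloxy group → ester.
–C(=O)–O–C with C on the carbonyl side → ester.
C≡C triple bond → alkyne.
pendant –OCH3: C–O–C with sp³ C, no adjacent C=O → ether.
C–O–C with sp³ carbons on both sides and no adjacent C=O → ether.
pendant –CH=CH2: C=C double bond → alkene.
–C(=O)NH2: carbonyl C bonded to C and to N → amide (the N is not a separate amine).
Ester appears at: CH3OOC, CH(COOCH3), CH(OCOCH3), CH2COOCH2 → 4.

4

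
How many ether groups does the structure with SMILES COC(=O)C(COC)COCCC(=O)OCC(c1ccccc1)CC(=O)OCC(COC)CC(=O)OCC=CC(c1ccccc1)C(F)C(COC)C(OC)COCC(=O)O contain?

6

CH3O–C(=O)–: carbonyl C bonded to C and to –OCH3 → ester (not ketone + ether).
pendant –CH2OCH3: C–O–C linkage → ether.
C–O–C with sp³ carbons on both sides and no adjacent C=O → ether.
–C(=O)–O–C with C on the carbonyl side → ester.
pendant –C6H5: benzene ring → arene.
–C(=O)–O–C with C on the carbonyl side → ester.
pendant –CH2OCH3: C–O–C linkage → ether.
–C(=O)–O–C with C on the carbonyl side → ester.
C=C double bond → alkene.
pendant –C6H5: benzene ring → arene.
halogen on an sp³ carbon → alkyl halide.
pendant –CH2OCH3: C–O–C linkage → ether.
pendant –OCH3: C–O–C with sp³ C, no adjacent C=O → ether.
C–O–C with sp³ carbons on both sides and no adjacent C=O → ether.
–COOH: carbonyl C bonded to –OH and C → carboxylic acid (the –OH is not a separate alcohol).
Ether appears at: CH(CH2OCH3), CH2OCH2, CH(CH2OCH3), CH(CH2OCH3), CH(OCH3), CH2OCH2 → 6.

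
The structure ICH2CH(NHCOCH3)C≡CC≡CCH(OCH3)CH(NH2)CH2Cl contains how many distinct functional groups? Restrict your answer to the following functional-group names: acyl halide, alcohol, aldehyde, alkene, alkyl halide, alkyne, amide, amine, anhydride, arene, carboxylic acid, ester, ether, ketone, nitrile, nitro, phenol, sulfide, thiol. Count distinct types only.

5

Working along the chain:
  ICH2: halogen on an sp³ carbon → alkyl halide.
  CH(NHCOCH3): pendant –NHC(=O)CH3: N bonded to a carbonyl → amide (not amine).
  C≡C: C≡C triple bond → alkyne.
  C≡C: C≡C triple bond → alkyne.
  CH(OCH3): pendant –OCH3: C–O–C with sp³ C, no adjacent C=O → ether.
  CH(NH2): –NH2 on an sp³ carbon with no adjacent C=O → amine.
  CH2Cl: halogen on an sp³ carbon → alkyl halide.
Distinct types present: alkyl halide, alkyne, amide, amine, ether.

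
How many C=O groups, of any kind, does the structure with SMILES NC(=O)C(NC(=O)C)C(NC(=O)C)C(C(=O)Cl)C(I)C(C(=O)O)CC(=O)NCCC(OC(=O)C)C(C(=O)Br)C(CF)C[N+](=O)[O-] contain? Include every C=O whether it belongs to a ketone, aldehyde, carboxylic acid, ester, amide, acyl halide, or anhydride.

H2NCO: amide, 1 C=O (running total 1).
CH(NHCOCH3): amide, 1 C=O (running total 2).
CH(NHCOCH3): amide, 1 C=O (running total 3).
CH(COCl): acyl halide, 1 C=O (running total 4).
CH(COOH): carboxylic acid, 1 C=O (running total 5).
CH2CONHCH2: amide, 1 C=O (running total 6).
CH(OCOCH3): ester, 1 C=O (running total 7).
CH(COBr): acyl halide, 1 C=O (running total 8).

8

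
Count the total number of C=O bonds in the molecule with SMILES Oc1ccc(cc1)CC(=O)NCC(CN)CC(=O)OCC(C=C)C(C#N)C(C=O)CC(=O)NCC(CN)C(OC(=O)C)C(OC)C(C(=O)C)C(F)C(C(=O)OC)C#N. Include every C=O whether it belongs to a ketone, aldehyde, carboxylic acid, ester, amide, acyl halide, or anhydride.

7

CH2CONHCH2: amide, 1 C=O (running total 1).
CH2COOCH2: ester, 1 C=O (running total 2).
CH(CHO): aldehyde, 1 C=O (running total 3).
CH2CONHCH2: amide, 1 C=O (running total 4).
CH(OCOCH3): ester, 1 C=O (running total 5).
CH(COCH3): ketone, 1 C=O (running total 6).
CH(COOCH3): ester, 1 C=O (running total 7).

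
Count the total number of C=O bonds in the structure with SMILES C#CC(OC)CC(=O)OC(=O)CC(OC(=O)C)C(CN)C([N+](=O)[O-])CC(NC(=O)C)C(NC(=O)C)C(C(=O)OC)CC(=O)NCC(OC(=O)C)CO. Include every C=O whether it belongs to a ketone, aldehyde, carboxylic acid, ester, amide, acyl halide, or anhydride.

8

CH2CO-O-COCH2: anhydride, 2 C=O (running total 2).
CH(OCOCH3): ester, 1 C=O (running total 3).
CH(NHCOCH3): amide, 1 C=O (running total 4).
CH(NHCOCH3): amide, 1 C=O (running total 5).
CH(COOCH3): ester, 1 C=O (running total 6).
CH2CONHCH2: amide, 1 C=O (running total 7).
CH(OCOCH3): ester, 1 C=O (running total 8).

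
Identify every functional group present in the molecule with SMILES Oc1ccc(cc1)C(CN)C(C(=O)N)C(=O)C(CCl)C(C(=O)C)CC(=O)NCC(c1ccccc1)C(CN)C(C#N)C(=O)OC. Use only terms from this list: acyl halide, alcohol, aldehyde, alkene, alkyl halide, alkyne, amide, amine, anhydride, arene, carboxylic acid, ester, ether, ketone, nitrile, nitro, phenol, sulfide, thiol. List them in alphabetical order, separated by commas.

Taking each segment in turn:
  HOC6H4: –OH attached directly to an aromatic ring → phenol (not alcohol); the ring itself is an arene.
  CH(CH2NH2): pendant –CH2NH2: N on sp³ C, no adjacent C=O → amine.
  CH(CONH2): pendant –CONH2: carbonyl C bonded to C and N → amide.
  CO: –C(=O)– with carbon on both sides → ketone.
  CH(CH2Cl): pendant –CH2X: halogen on sp³ carbon → alkyl halide.
  CH(COCH3): pendant –COCH3: carbonyl C bonded to two carbons → ketone.
  CH2CONHCH2: –C(=O)–N– linkage → amide (the N is not an amine).
  CH(C6H5): pendant –C6H5: benzene ring → arene.
  CH(CH2NH2): pendant –CH2NH2: N on sp³ C, no adjacent C=O → amine.
  CH(CN): pendant –C≡N: nitrile.
  COOCH3: –C(=O)OCH3: carbonyl C bonded to C and to –OCH3 → ester (not ketone + ether).

alkyl halide, amide, amine, arene, ester, ketone, nitrile, phenol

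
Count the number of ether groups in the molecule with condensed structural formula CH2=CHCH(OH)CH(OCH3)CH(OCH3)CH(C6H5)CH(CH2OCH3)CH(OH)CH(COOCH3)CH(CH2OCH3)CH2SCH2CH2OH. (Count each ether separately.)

4

Taking each segment in turn:
  CH2=CH: C=C double bond → alkene.
  CH(OH): –OH on an sp³ carbon → alcohol (secondary).
  CH(OCH3): pendant –OCH3: C–O–C with sp³ C, no adjacent C=O → ether.
  CH(OCH3): pendant –OCH3: C–O–C with sp³ C, no adjacent C=O → ether.
  CH(C6H5): pendant –C6H5: benzene ring → arene.
  CH(CH2OCH3): pendant –CH2OCH3: C–O–C linkage → ether.
  CH(OH): –OH on an sp³ carbon → alcohol (secondary).
  CH(COOCH3): pendant –COOCH3: carbonyl C bonded to C and –OCH3 → ester.
  CH(CH2OCH3): pendant –CH2OCH3: C–O–C linkage → ether.
  CH2SCH2: C–S–C linkage → sulfide (thioether).
  CH2OH: –OH on an sp³ carbon → alcohol.
Ether appears at: CH(OCH3), CH(OCH3), CH(CH2OCH3), CH(CH2OCH3) → 4.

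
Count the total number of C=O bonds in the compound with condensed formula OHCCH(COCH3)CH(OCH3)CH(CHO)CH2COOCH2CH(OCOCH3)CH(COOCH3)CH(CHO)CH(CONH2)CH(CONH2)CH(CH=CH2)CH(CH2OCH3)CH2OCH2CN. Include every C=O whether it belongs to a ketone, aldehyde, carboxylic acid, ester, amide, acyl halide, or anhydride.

9

OHC: aldehyde, 1 C=O (running total 1).
CH(COCH3): ketone, 1 C=O (running total 2).
CH(CHO): aldehyde, 1 C=O (running total 3).
CH2COOCH2: ester, 1 C=O (running total 4).
CH(OCOCH3): ester, 1 C=O (running total 5).
CH(COOCH3): ester, 1 C=O (running total 6).
CH(CHO): aldehyde, 1 C=O (running total 7).
CH(CONH2): amide, 1 C=O (running total 8).
CH(CONH2): amide, 1 C=O (running total 9).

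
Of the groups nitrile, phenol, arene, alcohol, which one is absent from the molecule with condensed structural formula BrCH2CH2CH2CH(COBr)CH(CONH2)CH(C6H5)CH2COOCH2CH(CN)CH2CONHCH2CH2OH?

phenol

alcohol: present (CH2OH — –OH on an sp³ carbon → alcohol).
arene: present (CH(C6H5) — pendant –C6H5: benzene ring → arene).
nitrile: present (CH(CN) — pendant –C≡N: nitrile).
phenol: absent. In CH2OH, the –OH is on an sp³ carbon, not on an aromatic ring, so it is an alcohol.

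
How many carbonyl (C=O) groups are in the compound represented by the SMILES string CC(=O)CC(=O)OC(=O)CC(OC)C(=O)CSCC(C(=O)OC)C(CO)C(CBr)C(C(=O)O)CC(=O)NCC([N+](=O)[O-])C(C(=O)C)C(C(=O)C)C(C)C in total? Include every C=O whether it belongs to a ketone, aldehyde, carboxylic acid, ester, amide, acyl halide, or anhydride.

CO: ketone, 1 C=O (running total 1).
CH2CO-O-COCH2: anhydride, 2 C=O (running total 3).
CO: ketone, 1 C=O (running total 4).
CH(COOCH3): ester, 1 C=O (running total 5).
CH(COOH): carboxylic acid, 1 C=O (running total 6).
CH2CONHCH2: amide, 1 C=O (running total 7).
CH(COCH3): ketone, 1 C=O (running total 8).
CH(COCH3): ketone, 1 C=O (running total 9).

9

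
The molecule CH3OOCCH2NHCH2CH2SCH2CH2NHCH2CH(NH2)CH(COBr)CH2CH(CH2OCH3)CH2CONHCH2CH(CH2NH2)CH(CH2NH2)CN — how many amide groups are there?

1

Working along the chain:
  CH3OOC: CH3O–C(=O)–: carbonyl C bonded to C and to –OCH3 → ester (not ketone + ether).
  CH2NHCH2: C–N–C with sp³ carbons and no adjacent C=O → amine (secondary).
  CH2SCH2: C–S–C linkage → sulfide (thioether).
  CH2NHCH2: C–N–C with sp³ carbons and no adjacent C=O → amine (secondary).
  CH(NH2): –NH2 on an sp³ carbon with no adjacent C=O → amine.
  CH(COBr): pendant –C(=O)X: carbonyl C bonded to C and halogen → acyl halide.
  CH(CH2OCH3): pendant –CH2OCH3: C–O–C linkage → ether.
  CH2CONHCH2: –C(=O)–N– linkage → amide (the N is not an amine).
  CH(CH2NH2): pendant –CH2NH2: N on sp³ C, no adjacent C=O → amine.
  CH(CH2NH2): pendant –CH2NH2: N on sp³ C, no adjacent C=O → amine.
  CN: –C≡N: carbon triple-bonded to nitrogen → nitrile.
Amide appears at: CH2CONHCH2 → 1.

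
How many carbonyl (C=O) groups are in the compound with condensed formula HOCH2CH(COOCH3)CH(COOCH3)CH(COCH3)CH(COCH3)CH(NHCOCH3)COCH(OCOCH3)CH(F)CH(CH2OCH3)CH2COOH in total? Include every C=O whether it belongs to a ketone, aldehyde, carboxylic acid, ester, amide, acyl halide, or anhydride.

8

CH(COOCH3): ester, 1 C=O (running total 1).
CH(COOCH3): ester, 1 C=O (running total 2).
CH(COCH3): ketone, 1 C=O (running total 3).
CH(COCH3): ketone, 1 C=O (running total 4).
CH(NHCOCH3): amide, 1 C=O (running total 5).
CO: ketone, 1 C=O (running total 6).
CH(OCOCH3): ester, 1 C=O (running total 7).
COOH: carboxylic acid, 1 C=O (running total 8).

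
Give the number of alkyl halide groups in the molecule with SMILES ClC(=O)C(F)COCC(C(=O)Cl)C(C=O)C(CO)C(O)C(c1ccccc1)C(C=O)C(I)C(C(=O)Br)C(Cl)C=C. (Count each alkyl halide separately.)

3

–C(=O)Cl: carbonyl C bonded to C and to a halogen → acyl halide (not alkyl halide).
halogen on an sp³ carbon → alkyl halide.
C–O–C with sp³ carbons on both sides and no adjacent C=O → ether.
pendant –C(=O)X: carbonyl C bonded to C and halogen → acyl halide.
pendant –CHO: carbonyl C bonded to C and H → aldehyde.
pendant –CH2OH on an sp³ backbone C → alcohol.
–OH on an sp³ carbon → alcohol (secondary).
pendant –C6H5: benzene ring → arene.
pendant –CHO: carbonyl C bonded to C and H → aldehyde.
halogen on an sp³ carbon → alkyl halide.
pendant –C(=O)X: carbonyl C bonded to C and halogen → acyl halide.
halogen on an sp³ carbon → alkyl halide.
C=C double bond → alkene.
Alkyl halide appears at: CH(F), CH(I), CH(Cl) → 3.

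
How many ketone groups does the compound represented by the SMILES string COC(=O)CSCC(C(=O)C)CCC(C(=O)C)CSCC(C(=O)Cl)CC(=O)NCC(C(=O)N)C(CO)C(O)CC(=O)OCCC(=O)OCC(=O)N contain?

CH3O–C(=O)–: carbonyl C bonded to C and to –OCH3 → ester (not ketone + ether).
C–S–C linkage → sulfide (thioether).
pendant –COCH3: carbonyl C bonded to two carbons → ketone.
pendant –COCH3: carbonyl C bonded to two carbons → ketone.
C–S–C linkage → sulfide (thioether).
pendant –C(=O)X: carbonyl C bonded to C and halogen → acyl halide.
–C(=O)–N– linkage → amide (the N is not an amine).
pendant –CONH2: carbonyl C bonded to C and N → amide.
pendant –CH2OH on an sp³ backbone C → alcohol.
–OH on an sp³ carbon → alcohol (secondary).
–C(=O)–O–C with C on the carbonyl side → ester.
–C(=O)–O–C with C on the carbonyl side → ester.
–C(=O)NH2: carbonyl C bonded to C and to N → amide (the N is not a separate amine).
Ketone appears at: CH(COCH3), CH(COCH3) → 2.

2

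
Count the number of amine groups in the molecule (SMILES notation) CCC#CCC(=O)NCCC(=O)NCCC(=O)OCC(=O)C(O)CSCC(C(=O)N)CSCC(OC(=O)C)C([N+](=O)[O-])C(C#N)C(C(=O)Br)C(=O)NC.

0

C≡C triple bond → alkyne.
–C(=O)–N– linkage → amide (the N is not an amine).
–C(=O)–N– linkage → amide (the N is not an amine).
–C(=O)–O–C with C on the carbonyl side → ester.
–C(=O)– with carbon on both sides → ketone.
–OH on an sp³ carbon → alcohol (secondary).
C–S–C linkage → sulfide (thioether).
pendant –CONH2: carbonyl C bonded to C and N → amide.
C–S–C linkage → sulfide (thioether).
pendant –OC(=O)CH3: an acyloxy group → ester.
–NO2 on an sp³ carbon → nitro (the N=O is not a carbonyl).
pendant –C≡N: nitrile.
pendant –C(=O)X: carbonyl C bonded to C and halogen → acyl halide.
–C(=O)NHCH3: carbonyl C bonded to C and to N → amide (the N is not an amine).
No segment is a amine: CH2CONHCH2 is amide, not amine; CH2CONHCH2 is amide, not amine; CH(CONH2) is amide, not amine. → 0.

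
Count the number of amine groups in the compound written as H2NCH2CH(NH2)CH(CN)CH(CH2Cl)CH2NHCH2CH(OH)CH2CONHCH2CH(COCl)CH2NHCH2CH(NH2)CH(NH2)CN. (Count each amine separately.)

6

Working along the chain:
  H2NCH2: –NH2 on an sp³ carbon with no adjacent C=O → amine.
  CH(NH2): –NH2 on an sp³ carbon with no adjacent C=O → amine.
  CH(CN): pendant –C≡N: nitrile.
  CH(CH2Cl): pendant –CH2X: halogen on sp³ carbon → alkyl halide.
  CH2NHCH2: C–N–C with sp³ carbons and no adjacent C=O → amine (secondary).
  CH(OH): –OH on an sp³ carbon → alcohol (secondary).
  CH2CONHCH2: –C(=O)–N– linkage → amide (the N is not an amine).
  CH(COCl): pendant –C(=O)X: carbonyl C bonded to C and halogen → acyl halide.
  CH2NHCH2: C–N–C with sp³ carbons and no adjacent C=O → amine (secondary).
  CH(NH2): –NH2 on an sp³ carbon with no adjacent C=O → amine.
  CH(NH2): –NH2 on an sp³ carbon with no adjacent C=O → amine.
  CN: –C≡N: carbon triple-bonded to nitrogen → nitrile.
Amine appears at: H2NCH2, CH(NH2), CH2NHCH2, CH2NHCH2, CH(NH2), CH(NH2) → 6.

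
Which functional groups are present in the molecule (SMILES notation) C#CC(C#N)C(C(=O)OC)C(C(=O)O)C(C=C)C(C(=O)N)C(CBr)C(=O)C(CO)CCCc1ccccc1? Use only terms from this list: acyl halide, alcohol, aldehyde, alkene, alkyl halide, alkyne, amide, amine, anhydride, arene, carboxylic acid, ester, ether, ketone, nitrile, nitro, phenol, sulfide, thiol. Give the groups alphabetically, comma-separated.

alcohol, alkene, alkyl halide, alkyne, amide, arene, carboxylic acid, ester, ketone, nitrile

C≡C triple bond → alkyne.
pendant –C≡N: nitrile.
pendant –COOCH3: carbonyl C bonded to C and –OCH3 → ester.
pendant –COOH: carbonyl C bonded to C and –OH → carboxylic acid.
pendant –CH=CH2: C=C double bond → alkene.
pendant –CONH2: carbonyl C bonded to C and N → amide.
pendant –CH2X: halogen on sp³ carbon → alkyl halide.
–C(=O)– with carbon on both sides → ketone.
pendant –CH2OH on an sp³ backbone C → alcohol.
–C6H5 phenyl ring → arene.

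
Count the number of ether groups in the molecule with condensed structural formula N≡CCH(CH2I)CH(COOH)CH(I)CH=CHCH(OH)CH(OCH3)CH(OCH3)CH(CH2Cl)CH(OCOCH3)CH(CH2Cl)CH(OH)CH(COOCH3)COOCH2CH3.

Reading the structure from left to right:
  N≡C: N≡C–: carbon triple-bonded to nitrogen → nitrile.
  CH(CH2I): pendant –CH2X: halogen on sp³ carbon → alkyl halide.
  CH(COOH): pendant –COOH: carbonyl C bonded to C and –OH → carboxylic acid.
  CH(I): halogen on an sp³ carbon → alkyl halide.
  CH=CH: C=C double bond → alkene.
  CH(OH): –OH on an sp³ carbon → alcohol (secondary).
  CH(OCH3): pendant –OCH3: C–O–C with sp³ C, no adjacent C=O → ether.
  CH(OCH3): pendant –OCH3: C–O–C with sp³ C, no adjacent C=O → ether.
  CH(CH2Cl): pendant –CH2X: halogen on sp³ carbon → alkyl halide.
  CH(OCOCH3): pendant –OC(=O)CH3: an acyloxy group → ester.
  CH(CH2Cl): pendant –CH2X: halogen on sp³ carbon → alkyl halide.
  CH(OH): –OH on an sp³ carbon → alcohol (secondary).
  CH(COOCH3): pendant –COOCH3: carbonyl C bonded to C and –OCH3 → ester.
  COOCH2CH3: –C(=O)OCH2CH3: carbonyl C bonded to C and to –OEt → ester.
Ether appears at: CH(OCH3), CH(OCH3) → 2.

2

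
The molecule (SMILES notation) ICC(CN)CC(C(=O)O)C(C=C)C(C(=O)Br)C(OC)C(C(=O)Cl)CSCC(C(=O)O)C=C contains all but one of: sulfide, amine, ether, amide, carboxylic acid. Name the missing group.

amine: present (CH(CH2NH2) — pendant –CH2NH2: N on sp³ C, no adjacent C=O → amine).
sulfide: present (CH2SCH2 — C–S–C linkage → sulfide (thioether)).
carboxylic acid: present (CH(COOH) — pendant –COOH: carbonyl C bonded to C and –OH → carboxylic acid).
ether: present (CH(OCH3) — pendant –OCH3: C–O–C with sp³ C, no adjacent C=O → ether).
amide: no segment matches this pattern.

amide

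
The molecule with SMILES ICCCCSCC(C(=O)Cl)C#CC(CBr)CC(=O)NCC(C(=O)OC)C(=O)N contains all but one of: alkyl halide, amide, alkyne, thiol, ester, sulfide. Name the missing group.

alkyl halide: present (ICH2 — halogen on an sp³ carbon → alkyl halide).
amide: present (CH2CONHCH2 — –C(=O)–N– linkage → amide (the N is not an amine)).
alkyne: present (C≡C — C≡C triple bond → alkyne).
ester: present (CH(COOCH3) — pendant –COOCH3: carbonyl C bonded to C and –OCH3 → ester).
sulfide: present (CH2SCH2 — C–S–C linkage → sulfide (thioether)).
thiol: no segment matches this pattern.

thiol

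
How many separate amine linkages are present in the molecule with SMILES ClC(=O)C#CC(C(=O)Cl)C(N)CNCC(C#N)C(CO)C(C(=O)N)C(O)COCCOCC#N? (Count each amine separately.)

–C(=O)Cl: carbonyl C bonded to C and to a halogen → acyl halide (not alkyl halide).
C≡C triple bond → alkyne.
pendant –C(=O)X: carbonyl C bonded to C and halogen → acyl halide.
–NH2 on an sp³ carbon with no adjacent C=O → amine.
C–N–C with sp³ carbons and no adjacent C=O → amine (secondary).
pendant –C≡N: nitrile.
pendant –CH2OH on an sp³ backbone C → alcohol.
pendant –CONH2: carbonyl C bonded to C and N → amide.
–OH on an sp³ carbon → alcohol (secondary).
C–O–C with sp³ carbons on both sides and no adjacent C=O → ether.
C–O–C with sp³ carbons on both sides and no adjacent C=O → ether.
–C≡N: carbon triple-bonded to nitrogen → nitrile.
Amine appears at: CH(NH2), CH2NHCH2 → 2.

2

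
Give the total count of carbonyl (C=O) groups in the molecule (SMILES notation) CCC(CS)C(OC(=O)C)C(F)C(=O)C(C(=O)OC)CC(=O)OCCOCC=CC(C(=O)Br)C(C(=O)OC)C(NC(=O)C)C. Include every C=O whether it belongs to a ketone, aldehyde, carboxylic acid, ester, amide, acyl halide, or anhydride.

CH(OCOCH3): ester, 1 C=O (running total 1).
CO: ketone, 1 C=O (running total 2).
CH(COOCH3): ester, 1 C=O (running total 3).
CH2COOCH2: ester, 1 C=O (running total 4).
CH(COBr): acyl halide, 1 C=O (running total 5).
CH(COOCH3): ester, 1 C=O (running total 6).
CH(NHCOCH3): amide, 1 C=O (running total 7).

7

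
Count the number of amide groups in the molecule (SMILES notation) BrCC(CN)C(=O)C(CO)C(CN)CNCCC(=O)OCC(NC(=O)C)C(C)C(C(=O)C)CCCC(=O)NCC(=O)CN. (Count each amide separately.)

2

halogen on an sp³ carbon → alkyl halide.
pendant –CH2NH2: N on sp³ C, no adjacent C=O → amine.
–C(=O)– with carbon on both sides → ketone.
pendant –CH2OH on an sp³ backbone C → alcohol.
pendant –CH2NH2: N on sp³ C, no adjacent C=O → amine.
C–N–C with sp³ carbons and no adjacent C=O → amine (secondary).
–C(=O)–O–C with C on the carbonyl side → ester.
pendant –NHC(=O)CH3: N bonded to a carbonyl → amide (not amine).
pendant –COCH3: carbonyl C bonded to two carbons → ketone.
–C(=O)–N– linkage → amide (the N is not an amine).
–C(=O)– with carbon on both sides → ketone.
–NH2 on an sp³ carbon with no adjacent C=O → amine.
Amide appears at: CH(NHCOCH3), CH2CONHCH2 → 2.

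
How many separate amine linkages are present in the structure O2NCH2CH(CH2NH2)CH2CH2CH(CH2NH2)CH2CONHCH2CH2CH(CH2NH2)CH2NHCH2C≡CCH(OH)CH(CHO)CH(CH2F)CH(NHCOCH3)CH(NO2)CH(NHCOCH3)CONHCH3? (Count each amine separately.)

–NO2 on carbon → nitro group.
pendant –CH2NH2: N on sp³ C, no adjacent C=O → amine.
pendant –CH2NH2: N on sp³ C, no adjacent C=O → amine.
–C(=O)–N– linkage → amide (the N is not an amine).
pendant –CH2NH2: N on sp³ C, no adjacent C=O → amine.
C–N–C with sp³ carbons and no adjacent C=O → amine (secondary).
C≡C triple bond → alkyne.
–OH on an sp³ carbon → alcohol (secondary).
pendant –CHO: carbonyl C bonded to C and H → aldehyde.
pendant –CH2X: halogen on sp³ carbon → alkyl halide.
pendant –NHC(=O)CH3: N bonded to a carbonyl → amide (not amine).
–NO2 on an sp³ carbon → nitro (the N=O is not a carbonyl).
pendant –NHC(=O)CH3: N bonded to a carbonyl → amide (not amine).
–C(=O)NHCH3: carbonyl C bonded to C and to N → amide (the N is not an amine).
Amine appears at: CH(CH2NH2), CH(CH2NH2), CH(CH2NH2), CH2NHCH2 → 4.

4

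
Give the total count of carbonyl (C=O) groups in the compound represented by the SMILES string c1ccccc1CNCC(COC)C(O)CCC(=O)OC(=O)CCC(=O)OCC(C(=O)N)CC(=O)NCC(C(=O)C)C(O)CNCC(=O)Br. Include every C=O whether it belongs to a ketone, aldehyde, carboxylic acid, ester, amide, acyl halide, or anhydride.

CH2CO-O-COCH2: anhydride, 2 C=O (running total 2).
CH2COOCH2: ester, 1 C=O (running total 3).
CH(CONH2): amide, 1 C=O (running total 4).
CH2CONHCH2: amide, 1 C=O (running total 5).
CH(COCH3): ketone, 1 C=O (running total 6).
COBr: acyl halide, 1 C=O (running total 7).

7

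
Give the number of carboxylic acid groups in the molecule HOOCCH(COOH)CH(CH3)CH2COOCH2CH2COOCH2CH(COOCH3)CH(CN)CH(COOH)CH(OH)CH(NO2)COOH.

Reading the structure from left to right:
  HOOC: –COOH: carbonyl C bonded to –OH and C → carboxylic acid (the –OH is not a separate alcohol).
  CH(COOH): pendant –COOH: carbonyl C bonded to C and –OH → carboxylic acid.
  CH2COOCH2: –C(=O)–O–C with C on the carbonyl side → ester.
  CH2COOCH2: –C(=O)–O–C with C on the carbonyl side → ester.
  CH(COOCH3): pendant –COOCH3: carbonyl C bonded to C and –OCH3 → ester.
  CH(CN): pendant –C≡N: nitrile.
  CH(COOH): pendant –COOH: carbonyl C bonded to C and –OH → carboxylic acid.
  CH(OH): –OH on an sp³ carbon → alcohol (secondary).
  CH(NO2): –NO2 on an sp³ carbon → nitro (the N=O is not a carbonyl).
  COOH: –COOH: carbonyl C bonded to –OH and C → carboxylic acid (the –OH is not a separate alcohol).
Carboxylic acid appears at: HOOC, CH(COOH), CH(COOH), COOH → 4.

4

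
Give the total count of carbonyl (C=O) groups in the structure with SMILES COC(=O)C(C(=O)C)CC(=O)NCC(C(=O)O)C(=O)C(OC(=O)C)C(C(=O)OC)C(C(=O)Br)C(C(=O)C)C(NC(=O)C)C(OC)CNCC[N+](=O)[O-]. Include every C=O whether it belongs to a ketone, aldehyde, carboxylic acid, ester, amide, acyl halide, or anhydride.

10

CH3OOC: ester, 1 C=O (running total 1).
CH(COCH3): ketone, 1 C=O (running total 2).
CH2CONHCH2: amide, 1 C=O (running total 3).
CH(COOH): carboxylic acid, 1 C=O (running total 4).
CO: ketone, 1 C=O (running total 5).
CH(OCOCH3): ester, 1 C=O (running total 6).
CH(COOCH3): ester, 1 C=O (running total 7).
CH(COBr): acyl halide, 1 C=O (running total 8).
CH(COCH3): ketone, 1 C=O (running total 9).
CH(NHCOCH3): amide, 1 C=O (running total 10).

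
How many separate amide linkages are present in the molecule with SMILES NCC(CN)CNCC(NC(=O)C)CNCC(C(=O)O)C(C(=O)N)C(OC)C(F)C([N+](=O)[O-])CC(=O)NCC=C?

Working along the chain:
  H2NCH2: –NH2 on an sp³ carbon with no adjacent C=O → amine.
  CH(CH2NH2): pendant –CH2NH2: N on sp³ C, no adjacent C=O → amine.
  CH2NHCH2: C–N–C with sp³ carbons and no adjacent C=O → amine (secondary).
  CH(NHCOCH3): pendant –NHC(=O)CH3: N bonded to a carbonyl → amide (not amine).
  CH2NHCH2: C–N–C with sp³ carbons and no adjacent C=O → amine (secondary).
  CH(COOH): pendant –COOH: carbonyl C bonded to C and –OH → carboxylic acid.
  CH(CONH2): pendant –CONH2: carbonyl C bonded to C and N → amide.
  CH(OCH3): pendant –OCH3: C–O–C with sp³ C, no adjacent C=O → ether.
  CH(F): halogen on an sp³ carbon → alkyl halide.
  CH(NO2): –NO2 on an sp³ carbon → nitro (the N=O is not a carbonyl).
  CH2CONHCH2: –C(=O)–N– linkage → amide (the N is not an amine).
  CH=CH2: C=C double bond → alkene.
Amide appears at: CH(NHCOCH3), CH(CONH2), CH2CONHCH2 → 3.

3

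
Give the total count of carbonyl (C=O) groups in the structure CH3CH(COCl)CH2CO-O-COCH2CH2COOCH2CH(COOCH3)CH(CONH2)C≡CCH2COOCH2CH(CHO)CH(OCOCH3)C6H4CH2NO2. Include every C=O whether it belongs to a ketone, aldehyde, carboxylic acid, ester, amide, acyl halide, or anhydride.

CH(COCl): acyl halide, 1 C=O (running total 1).
CH2CO-O-COCH2: anhydride, 2 C=O (running total 3).
CH2COOCH2: ester, 1 C=O (running total 4).
CH(COOCH3): ester, 1 C=O (running total 5).
CH(CONH2): amide, 1 C=O (running total 6).
CH2COOCH2: ester, 1 C=O (running total 7).
CH(CHO): aldehyde, 1 C=O (running total 8).
CH(OCOCH3): ester, 1 C=O (running total 9).

9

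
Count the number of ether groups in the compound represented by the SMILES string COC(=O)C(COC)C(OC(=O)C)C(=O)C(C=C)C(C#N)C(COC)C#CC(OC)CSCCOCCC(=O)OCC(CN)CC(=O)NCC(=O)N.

Working along the chain:
  CH3OOC: CH3O–C(=O)–: carbonyl C bonded to C and to –OCH3 → ester (not ketone + ether).
  CH(CH2OCH3): pendant –CH2OCH3: C–O–C linkage → ether.
  CH(OCOCH3): pendant –OC(=O)CH3: an acyloxy group → ester.
  CO: –C(=O)– with carbon on both sides → ketone.
  CH(CH=CH2): pendant –CH=CH2: C=C double bond → alkene.
  CH(CN): pendant –C≡N: nitrile.
  CH(CH2OCH3): pendant –CH2OCH3: C–O–C linkage → ether.
  C≡C: C≡C triple bond → alkyne.
  CH(OCH3): pendant –OCH3: C–O–C with sp³ C, no adjacent C=O → ether.
  CH2SCH2: C–S–C linkage → sulfide (thioether).
  CH2OCH2: C–O–C with sp³ carbons on both sides and no adjacent C=O → ether.
  CH2COOCH2: –C(=O)–O–C with C on the carbonyl side → ester.
  CH(CH2NH2): pendant –CH2NH2: N on sp³ C, no adjacent C=O → amine.
  CH2CONHCH2: –C(=O)–N– linkage → amide (the N is not an amine).
  CONH2: –C(=O)NH2: carbonyl C bonded to C and to N → amide (the N is not a separate amine).
Ether appears at: CH(CH2OCH3), CH(CH2OCH3), CH(OCH3), CH2OCH2 → 4.

4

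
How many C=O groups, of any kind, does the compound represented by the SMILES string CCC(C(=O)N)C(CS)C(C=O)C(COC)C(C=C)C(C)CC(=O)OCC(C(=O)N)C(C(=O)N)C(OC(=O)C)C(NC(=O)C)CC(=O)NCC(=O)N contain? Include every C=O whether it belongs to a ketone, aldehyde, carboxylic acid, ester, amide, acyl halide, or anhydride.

CH(CONH2): amide, 1 C=O (running total 1).
CH(CHO): aldehyde, 1 C=O (running total 2).
CH2COOCH2: ester, 1 C=O (running total 3).
CH(CONH2): amide, 1 C=O (running total 4).
CH(CONH2): amide, 1 C=O (running total 5).
CH(OCOCH3): ester, 1 C=O (running total 6).
CH(NHCOCH3): amide, 1 C=O (running total 7).
CH2CONHCH2: amide, 1 C=O (running total 8).
CONH2: amide, 1 C=O (running total 9).

9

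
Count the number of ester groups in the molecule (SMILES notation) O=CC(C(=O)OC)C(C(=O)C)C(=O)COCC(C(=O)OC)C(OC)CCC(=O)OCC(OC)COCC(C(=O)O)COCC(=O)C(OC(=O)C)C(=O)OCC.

terminal –CHO: carbonyl C bonded to H and C → aldehyde.
pendant –COOCH3: carbonyl C bonded to C and –OCH3 → ester.
pendant –COCH3: carbonyl C bonded to two carbons → ketone.
–C(=O)– with carbon on both sides → ketone.
C–O–C with sp³ carbons on both sides and no adjacent C=O → ether.
pendant –COOCH3: carbonyl C bonded to C and –OCH3 → ester.
pendant –OCH3: C–O–C with sp³ C, no adjacent C=O → ether.
–C(=O)–O–C with C on the carbonyl side → ester.
pendant –OCH3: C–O–C with sp³ C, no adjacent C=O → ether.
C–O–C with sp³ carbons on both sides and no adjacent C=O → ether.
pendant –COOH: carbonyl C bonded to C and –OH → carboxylic acid.
C–O–C with sp³ carbons on both sides and no adjacent C=O → ether.
–C(=O)– with carbon on both sides → ketone.
pendant –OC(=O)CH3: an acyloxy group → ester.
–C(=O)OCH2CH3: carbonyl C bonded to C and to –OEt → ester.
Ester appears at: CH(COOCH3), CH(COOCH3), CH2COOCH2, CH(OCOCH3), COOCH2CH3 → 5.

5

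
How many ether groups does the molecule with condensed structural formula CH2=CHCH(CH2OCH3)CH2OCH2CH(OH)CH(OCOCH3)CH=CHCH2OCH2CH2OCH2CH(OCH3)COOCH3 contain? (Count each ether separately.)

Reading the structure from left to right:
  CH2=CH: C=C double bond → alkene.
  CH(CH2OCH3): pendant –CH2OCH3: C–O–C linkage → ether.
  CH2OCH2: C–O–C with sp³ carbons on both sides and no adjacent C=O → ether.
  CH(OH): –OH on an sp³ carbon → alcohol (secondary).
  CH(OCOCH3): pendant –OC(=O)CH3: an acyloxy group → ester.
  CH=CH: C=C double bond → alkene.
  CH2OCH2: C–O–C with sp³ carbons on both sides and no adjacent C=O → ether.
  CH2OCH2: C–O–C with sp³ carbons on both sides and no adjacent C=O → ether.
  CH(OCH3): pendant –OCH3: C–O–C with sp³ C, no adjacent C=O → ether.
  COOCH3: –C(=O)OCH3: carbonyl C bonded to C and to –OCH3 → ester (not ketone + ether).
Ether appears at: CH(CH2OCH3), CH2OCH2, CH2OCH2, CH2OCH2, CH(OCH3) → 5.

5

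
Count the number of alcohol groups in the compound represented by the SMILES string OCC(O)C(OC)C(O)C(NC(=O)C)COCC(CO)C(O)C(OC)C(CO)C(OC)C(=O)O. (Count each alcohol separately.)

Working along the chain:
  HOCH2: HO– on an sp³ carbon → alcohol.
  CH(OH): –OH on an sp³ carbon → alcohol (secondary).
  CH(OCH3): pendant –OCH3: C–O–C with sp³ C, no adjacent C=O → ether.
  CH(OH): –OH on an sp³ carbon → alcohol (secondary).
  CH(NHCOCH3): pendant –NHC(=O)CH3: N bonded to a carbonyl → amide (not amine).
  CH2OCH2: C–O–C with sp³ carbons on both sides and no adjacent C=O → ether.
  CH(CH2OH): pendant –CH2OH on an sp³ backbone C → alcohol.
  CH(OH): –OH on an sp³ carbon → alcohol (secondary).
  CH(OCH3): pendant –OCH3: C–O–C with sp³ C, no adjacent C=O → ether.
  CH(CH2OH): pendant –CH2OH on an sp³ backbone C → alcohol.
  CH(OCH3): pendant –OCH3: C–O–C with sp³ C, no adjacent C=O → ether.
  COOH: –COOH: carbonyl C bonded to –OH and C → carboxylic acid (the –OH is not a separate alcohol).
Alcohol appears at: HOCH2, CH(OH), CH(OH), CH(CH2OH), CH(OH), CH(CH2OH) → 6.

6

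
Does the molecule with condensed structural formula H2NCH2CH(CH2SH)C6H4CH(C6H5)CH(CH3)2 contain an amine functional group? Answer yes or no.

Working along the chain:
  H2NCH2: –NH2 on an sp³ carbon with no adjacent C=O → amine.
  CH(CH2SH): pendant –CH2SH → thiol.
  C6H4: para-disubstituted benzene ring → arene.
  CH(C6H5): pendant –C6H5: benzene ring → arene.
The H2NCH2 segment supplies the amine: –NH2 on an sp³ carbon with no adjacent C=O → amine.

yes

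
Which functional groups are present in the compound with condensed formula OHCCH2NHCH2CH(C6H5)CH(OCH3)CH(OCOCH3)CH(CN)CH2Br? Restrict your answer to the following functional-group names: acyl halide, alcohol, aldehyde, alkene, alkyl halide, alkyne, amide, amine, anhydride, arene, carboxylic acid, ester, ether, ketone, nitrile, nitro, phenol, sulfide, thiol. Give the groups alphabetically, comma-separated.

Reading the structure from left to right:
  OHC: terminal –CHO: carbonyl C bonded to H and C → aldehyde.
  CH2NHCH2: C–N–C with sp³ carbons and no adjacent C=O → amine (secondary).
  CH(C6H5): pendant –C6H5: benzene ring → arene.
  CH(OCH3): pendant –OCH3: C–O–C with sp³ C, no adjacent C=O → ether.
  CH(OCOCH3): pendant –OC(=O)CH3: an acyloxy group → ester.
  CH(CN): pendant –C≡N: nitrile.
  CH2Br: halogen on an sp³ carbon → alkyl halide.

aldehyde, alkyl halide, amine, arene, ester, ether, nitrile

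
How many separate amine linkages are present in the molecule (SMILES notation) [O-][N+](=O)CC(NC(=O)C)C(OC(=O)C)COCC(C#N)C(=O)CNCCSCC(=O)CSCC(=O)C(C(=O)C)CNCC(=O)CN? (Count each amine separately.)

3

–NO2 on carbon → nitro group.
pendant –NHC(=O)CH3: N bonded to a carbonyl → amide (not amine).
pendant –OC(=O)CH3: an acyloxy group → ester.
C–O–C with sp³ carbons on both sides and no adjacent C=O → ether.
pendant –C≡N: nitrile.
–C(=O)– with carbon on both sides → ketone.
C–N–C with sp³ carbons and no adjacent C=O → amine (secondary).
C–S–C linkage → sulfide (thioether).
–C(=O)– with carbon on both sides → ketone.
C–S–C linkage → sulfide (thioether).
–C(=O)– with carbon on both sides → ketone.
pendant –COCH3: carbonyl C bonded to two carbons → ketone.
C–N–C with sp³ carbons and no adjacent C=O → amine (secondary).
–C(=O)– with carbon on both sides → ketone.
–NH2 on an sp³ carbon with no adjacent C=O → amine.
Amine appears at: CH2NHCH2, CH2NHCH2, CH2NH2 → 3.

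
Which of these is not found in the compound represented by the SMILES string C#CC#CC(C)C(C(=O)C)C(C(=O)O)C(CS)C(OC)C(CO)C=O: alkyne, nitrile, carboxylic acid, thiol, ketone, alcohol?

carboxylic acid: present (CH(COOH) — pendant –COOH: carbonyl C bonded to C and –OH → carboxylic acid).
alkyne: present (HC≡C — C≡C triple bond → alkyne).
thiol: present (CH(CH2SH) — pendant –CH2SH → thiol).
alcohol: present (CH(CH2OH) — pendant –CH2OH on an sp³ backbone C → alcohol).
ketone: present (CH(COCH3) — pendant –COCH3: carbonyl C bonded to two carbons → ketone).
nitrile: absent. In each of HC≡C and C≡C, the triple bond is C≡C, not C≡N.

nitrile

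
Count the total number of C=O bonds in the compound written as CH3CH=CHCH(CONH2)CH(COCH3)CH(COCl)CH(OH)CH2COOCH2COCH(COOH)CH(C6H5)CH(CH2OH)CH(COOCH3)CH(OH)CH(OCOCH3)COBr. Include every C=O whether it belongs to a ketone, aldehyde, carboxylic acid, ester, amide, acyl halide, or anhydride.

CH(CONH2): amide, 1 C=O (running total 1).
CH(COCH3): ketone, 1 C=O (running total 2).
CH(COCl): acyl halide, 1 C=O (running total 3).
CH2COOCH2: ester, 1 C=O (running total 4).
CO: ketone, 1 C=O (running total 5).
CH(COOH): carboxylic acid, 1 C=O (running total 6).
CH(COOCH3): ester, 1 C=O (running total 7).
CH(OCOCH3): ester, 1 C=O (running total 8).
COBr: acyl halide, 1 C=O (running total 9).

9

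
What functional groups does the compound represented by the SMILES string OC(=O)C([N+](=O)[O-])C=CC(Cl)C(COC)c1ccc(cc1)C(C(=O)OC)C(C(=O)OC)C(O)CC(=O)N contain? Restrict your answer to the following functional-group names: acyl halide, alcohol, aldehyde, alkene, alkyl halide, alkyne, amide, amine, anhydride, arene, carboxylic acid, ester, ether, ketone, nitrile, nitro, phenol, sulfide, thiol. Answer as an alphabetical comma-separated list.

–COOH: carbonyl C bonded to –OH and C → carboxylic acid (the –OH is not a separate alcohol).
–NO2 on an sp³ carbon → nitro (the N=O is not a carbonyl).
C=C double bond → alkene.
halogen on an sp³ carbon → alkyl halide.
pendant –CH2OCH3: C–O–C linkage → ether.
para-disubstituted benzene ring → arene.
pendant –COOCH3: carbonyl C bonded to C and –OCH3 → ester.
pendant –COOCH3: carbonyl C bonded to C and –OCH3 → ester.
–OH on an sp³ carbon → alcohol (secondary).
–C(=O)NH2: carbonyl C bonded to C and to N → amide (the N is not a separate amine).

alcohol, alkene, alkyl halide, amide, arene, carboxylic acid, ester, ether, nitro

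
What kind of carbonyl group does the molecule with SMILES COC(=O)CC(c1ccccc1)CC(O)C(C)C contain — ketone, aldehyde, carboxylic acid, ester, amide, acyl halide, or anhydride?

The carbonyl is in the CH3OOC segment: CH3O–C(=O)–: carbonyl C bonded to C and to –OCH3 → ester (not ketone + ether).

ester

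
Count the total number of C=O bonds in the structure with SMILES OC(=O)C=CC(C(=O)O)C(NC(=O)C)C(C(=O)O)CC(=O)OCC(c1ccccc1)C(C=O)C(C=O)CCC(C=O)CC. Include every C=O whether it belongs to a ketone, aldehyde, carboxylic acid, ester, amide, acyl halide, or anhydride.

8

HOOC: carboxylic acid, 1 C=O (running total 1).
CH(COOH): carboxylic acid, 1 C=O (running total 2).
CH(NHCOCH3): amide, 1 C=O (running total 3).
CH(COOH): carboxylic acid, 1 C=O (running total 4).
CH2COOCH2: ester, 1 C=O (running total 5).
CH(CHO): aldehyde, 1 C=O (running total 6).
CH(CHO): aldehyde, 1 C=O (running total 7).
CH(CHO): aldehyde, 1 C=O (running total 8).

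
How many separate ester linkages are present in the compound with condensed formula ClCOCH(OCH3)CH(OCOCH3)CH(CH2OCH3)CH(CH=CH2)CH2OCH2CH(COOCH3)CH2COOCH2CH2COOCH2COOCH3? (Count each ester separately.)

–C(=O)Cl: carbonyl C bonded to C and to a halogen → acyl halide (not alkyl halide).
pendant –OCH3: C–O–C with sp³ C, no adjacent C=O → ether.
pendant –OC(=O)CH3: an acyloxy group → ester.
pendant –CH2OCH3: C–O–C linkage → ether.
pendant –CH=CH2: C=C double bond → alkene.
C–O–C with sp³ carbons on both sides and no adjacent C=O → ether.
pendant –COOCH3: carbonyl C bonded to C and –OCH3 → ester.
–C(=O)–O–C with C on the carbonyl side → ester.
–C(=O)–O–C with C on the carbonyl side → ester.
–C(=O)OCH3: carbonyl C bonded to C and to –OCH3 → ester (not ketone + ether).
Ester appears at: CH(OCOCH3), CH(COOCH3), CH2COOCH2, CH2COOCH2, COOCH3 → 5.

5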